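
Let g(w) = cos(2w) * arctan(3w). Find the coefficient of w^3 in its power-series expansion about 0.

-15

Take the Cauchy product of the two expansions.
g(0) = 0
g′(0) = 3
g′′(0) = 0
g′′′(0) = -90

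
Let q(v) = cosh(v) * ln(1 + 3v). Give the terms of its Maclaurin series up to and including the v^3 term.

21*v^3/2 - 9*v^2/2 + 3*v

Multiply the two series term by term and collect like powers.
q(0) = 0
q′(0) = 3
q′′(0) = -9
q′′′(0) = 63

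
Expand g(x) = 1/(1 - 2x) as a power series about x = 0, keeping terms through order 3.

[x^0] = 1;  [x^1] = 2;  [x^2] = 4;  [x^3] = 8.

8*x^3 + 4*x^2 + 2*x + 1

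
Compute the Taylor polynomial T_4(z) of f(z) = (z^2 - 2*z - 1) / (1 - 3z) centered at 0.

Shift and add copies of the series according to the polynomial's terms.
f(0) = -1
f′(0) = -5
f′′(0) = -28
f′′′(0) = -252
f^(4)(0) = -3024

-126*z^4 - 42*z^3 - 14*z^2 - 5*z - 1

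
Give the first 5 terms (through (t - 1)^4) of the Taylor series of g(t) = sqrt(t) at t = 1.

-5*(t - 1)^4/128 + (t - 1)^3/16 - (t - 1)^2/8 + (t - 1)/2 + 1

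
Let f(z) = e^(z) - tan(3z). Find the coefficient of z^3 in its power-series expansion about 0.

-53/6

Add the two expansions coefficient-wise.
f(0) = 1
f′(0) = -2
f′′(0) = 1
f′′′(0) = -53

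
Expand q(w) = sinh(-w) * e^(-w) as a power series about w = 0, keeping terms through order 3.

-2*w^3/3 + w^2 - w

Take the Cauchy product of the two expansions.
[w^0] = 0;  [w^1] = -1;  [w^2] = 1;  [w^3] = -2/3.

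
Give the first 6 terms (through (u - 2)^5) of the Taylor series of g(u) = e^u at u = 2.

(u - 2)^5*e^(2)/120 + (u - 2)^4*e^(2)/24 + (u - 2)^3*e^(2)/6 + (u - 2)^2*e^(2)/2 + (u - 2)*e^(2) + e^(2)

Differentiate repeatedly and evaluate at the center.
g(2) = e^(2)
g′(2) = e^(2)
g′′(2) = e^(2)
g′′′(2) = e^(2)
g^(4)(2) = e^(2)
g^(5)(2) = e^(2)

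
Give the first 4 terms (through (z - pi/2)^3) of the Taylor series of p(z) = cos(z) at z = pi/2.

(z - pi/2)^3/6 - (z - pi/2)

Differentiate repeatedly and evaluate at the center.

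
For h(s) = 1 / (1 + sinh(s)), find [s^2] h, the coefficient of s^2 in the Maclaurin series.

Use the geometric series for the reciprocal, then substitute.
h(0) = 1
h′(0) = -1
h′′(0) = 2
So c_2 = h′′(0)/2! = 1.

1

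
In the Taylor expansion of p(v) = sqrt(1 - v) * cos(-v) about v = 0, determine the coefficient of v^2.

-5/8

Write out both Maclaurin series and multiply, keeping only the needed powers.
p(0) = 1
p′(0) = -1/2
p′′(0) = -5/4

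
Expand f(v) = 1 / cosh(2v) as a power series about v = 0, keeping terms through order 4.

Invert the denominator's series and multiply.
f(0) = 1
f′(0) = 0
f′′(0) = -4
f′′′(0) = 0
f^(4)(0) = 80
Dividing each by k! gives the coefficients c_0, ..., c_4.

10*v^4/3 - 2*v^2 + 1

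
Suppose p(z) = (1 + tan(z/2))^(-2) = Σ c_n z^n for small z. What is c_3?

-7/12

Let u equal the inner series; expand the outer function in u and truncate.
[z^0] = 1;  [z^1] = -1;  [z^2] = 3/4;  [z^3] = -7/12.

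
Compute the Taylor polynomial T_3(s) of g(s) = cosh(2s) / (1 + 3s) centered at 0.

Expand each factor separately, then convolve coefficients.
g(0) = 1
g′(0) = -3
g′′(0) = 22
g′′′(0) = -198
Then c_k = g^(k)(0)/k! gives each Taylor coefficient.

-33*s^3 + 11*s^2 - 3*s + 1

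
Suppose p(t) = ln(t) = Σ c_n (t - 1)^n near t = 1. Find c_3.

Use the known series and substitute for the argument.
p(1) = 0
p′(1) = 1
p′′(1) = -1
p′′′(1) = 2

1/3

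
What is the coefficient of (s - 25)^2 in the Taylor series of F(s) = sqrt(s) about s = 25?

-1/1000

F(25) = 5
F′(25) = 1/10
F′′(25) = -1/500
So c_2 = F′′(25)/2! = -1/1000.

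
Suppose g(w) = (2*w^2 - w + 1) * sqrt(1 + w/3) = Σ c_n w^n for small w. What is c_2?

131/72

Multiply each power in the prefactor through the base expansion.
So c_2 = g′′(0)/2! = 131/72.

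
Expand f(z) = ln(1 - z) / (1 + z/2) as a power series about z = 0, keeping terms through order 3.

Write out both Maclaurin series and multiply, keeping only the needed powers.
f(0) = 0
f′(0) = -1
f′′(0) = 0
f′′′(0) = -2
The Taylor polynomial is Σ f^(k)(0)/k! · z^k.

-z^3/3 - z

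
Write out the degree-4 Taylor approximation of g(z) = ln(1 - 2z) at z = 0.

g(0) = 0
g′(0) = -2
g′′(0) = -4
g′′′(0) = -16
g^(4)(0) = -96
The Taylor polynomial is Σ g^(k)(0)/k! · z^k.

-4*z^4 - 8*z^3/3 - 2*z^2 - 2*z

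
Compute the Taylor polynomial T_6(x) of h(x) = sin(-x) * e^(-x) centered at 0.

Expand each factor separately, then convolve coefficients.
h(0) = 0
h′(0) = -1
h′′(0) = 2
h′′′(0) = -2
h^(4)(0) = 0
h^(5)(0) = 4
h^(6)(0) = -8
Then c_k = h^(k)(0)/k! gives each Taylor coefficient.

-x^6/90 + x^5/30 - x^3/3 + x^2 - x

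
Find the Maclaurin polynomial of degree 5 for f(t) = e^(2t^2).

2*t^4 + 2*t^2 + 1

Use the known series and substitute for the argument.
f(0) = 1
f′(0) = 0
f′′(0) = 4
f′′′(0) = 0
f^(4)(0) = 48
f^(5)(0) = 0
The Taylor polynomial is Σ f^(k)(0)/k! · t^k.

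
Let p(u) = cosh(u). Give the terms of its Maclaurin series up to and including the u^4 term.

Apply the Taylor formula c_k = f^(k)(a)/k!.
p(0) = 1
p′(0) = 0
p′′(0) = 1
p′′′(0) = 0
p^(4)(0) = 1
The Taylor polynomial is Σ p^(k)(0)/k! · u^k.

u^4/24 + u^2/2 + 1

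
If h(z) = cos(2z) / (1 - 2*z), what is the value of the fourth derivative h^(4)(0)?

208

Use 1/(1 - r) = Σ r^k on the denominator, then take the Cauchy product.
The coefficient of z^4 in the expansion is 26/3, so h^(4)(0) = 4! * (26/3) = 208.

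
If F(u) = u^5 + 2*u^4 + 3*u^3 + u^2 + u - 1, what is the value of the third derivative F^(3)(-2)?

The coefficient of (u + 2)^3 in the expansion is 27, so F′′′(-2) = 3! * (27) = 162.

162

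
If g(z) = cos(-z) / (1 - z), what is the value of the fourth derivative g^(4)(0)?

Multiply the numerator's expansion by the denominator's geometric series.
From the series, [z^4] g = 13/24; multiply by 4! = 24 to get 13.

13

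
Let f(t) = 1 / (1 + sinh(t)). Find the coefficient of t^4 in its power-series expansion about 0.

4/3

Write 1/(1+u) = 1 - u + u^2 - u^3 + ... and substitute the series for u.
[t^0] = 1;  [t^1] = -1;  [t^2] = 1;  [t^3] = -7/6;  [t^4] = 4/3.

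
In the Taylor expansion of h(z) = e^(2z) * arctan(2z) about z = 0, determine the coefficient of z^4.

-8/3

Write out both Maclaurin series and multiply, keeping only the needed powers.
[z^0] = 0;  [z^1] = 2;  [z^2] = 4;  [z^3] = 4/3;  [z^4] = -8/3.
So c_4 = h^(4)(0)/4! = -8/3.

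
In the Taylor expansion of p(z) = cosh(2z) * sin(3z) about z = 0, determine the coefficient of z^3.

3/2

Take the Cauchy product of the two expansions.
p(0) = 0
p′(0) = 3
p′′(0) = 0
p′′′(0) = 9
So c_3 = p′′′(0)/3! = 3/2.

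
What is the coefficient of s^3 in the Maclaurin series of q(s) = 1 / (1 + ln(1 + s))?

Write 1/(1+u) = 1 - u + u^2 - u^3 + ... and substitute the series for u.
[s^0] = 1;  [s^1] = -1;  [s^2] = 3/2;  [s^3] = -7/3.

-7/3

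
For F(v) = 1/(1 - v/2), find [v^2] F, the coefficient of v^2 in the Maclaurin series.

1/4

[v^0] = 1;  [v^1] = 1/2;  [v^2] = 1/4.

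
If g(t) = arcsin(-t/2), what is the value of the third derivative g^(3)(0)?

The coefficient of t^3 in the expansion is -1/48, so g′′′(0) = 3! * (-1/48) = -1/8.

-1/8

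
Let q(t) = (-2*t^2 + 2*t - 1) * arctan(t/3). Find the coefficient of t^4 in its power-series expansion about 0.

Shift and add copies of the series according to the polynomial's terms.

-2/81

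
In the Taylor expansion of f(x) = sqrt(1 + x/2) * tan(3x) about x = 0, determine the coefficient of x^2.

3/4

Write out both Maclaurin series and multiply, keeping only the needed powers.
f(0) = 0
f′(0) = 3
f′′(0) = 3/2
So c_2 = f′′(0)/2! = 3/4.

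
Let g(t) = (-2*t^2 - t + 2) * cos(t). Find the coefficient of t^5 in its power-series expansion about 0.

Shift and add copies of the series according to the polynomial's terms.
[t^0] = 2;  [t^1] = -1;  [t^2] = -3;  [t^3] = 1/2;  [t^4] = 13/12;  [t^5] = -1/24.

-1/24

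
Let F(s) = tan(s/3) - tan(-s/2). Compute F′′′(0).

Add the two expansions coefficient-wise.
From the series, [s^3] F = 35/648; multiply by 3! = 6 to get 35/108.

35/108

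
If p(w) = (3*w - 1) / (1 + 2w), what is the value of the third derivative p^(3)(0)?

120

Distribute the polynomial across the series and collect like powers.
From the series, [w^3] p = 20; multiply by 3! = 6 to get 120.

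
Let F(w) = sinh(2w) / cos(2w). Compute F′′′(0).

32

Invert the denominator's series and multiply.
From the series, [w^3] F = 16/3; multiply by 3! = 6 to get 32.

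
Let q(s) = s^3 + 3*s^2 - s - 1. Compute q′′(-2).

The coefficient of (s + 2)^2 in the expansion is -3, so q′′(-2) = 2! * (-3) = -6.

-6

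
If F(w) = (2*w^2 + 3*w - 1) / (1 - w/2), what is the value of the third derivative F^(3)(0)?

Multiply each power in the prefactor through the base expansion.
From the series, [w^3] F = 13/8; multiply by 3! = 6 to get 39/4.

39/4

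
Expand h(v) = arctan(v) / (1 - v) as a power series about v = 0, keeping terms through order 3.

2*v^3/3 + v^2 + v

Multiply the numerator's expansion by the denominator's geometric series.
h(0) = 0
h′(0) = 1
h′′(0) = 2
h′′′(0) = 4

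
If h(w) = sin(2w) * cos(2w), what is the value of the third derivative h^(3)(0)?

-32

Multiply the two series term by term and collect like powers.
From the series, [w^3] h = -16/3; multiply by 3! = 6 to get -32.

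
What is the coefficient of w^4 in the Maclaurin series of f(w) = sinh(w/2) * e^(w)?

5/48

Write out both Maclaurin series and multiply, keeping only the needed powers.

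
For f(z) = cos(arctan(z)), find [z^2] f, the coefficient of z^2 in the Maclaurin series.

-1/2

Compose series: expand the inner function first, then feed it into the outer expansion.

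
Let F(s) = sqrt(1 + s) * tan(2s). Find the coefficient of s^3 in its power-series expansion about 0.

Multiply the two series term by term and collect like powers.
[s^0] = 0;  [s^1] = 2;  [s^2] = 1;  [s^3] = 29/12.

29/12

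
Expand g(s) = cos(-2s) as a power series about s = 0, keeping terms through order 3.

1 - 2*s^2

g(0) = 1
g′(0) = 0
g′′(0) = -4
g′′′(0) = 0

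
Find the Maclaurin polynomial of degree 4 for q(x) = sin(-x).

Use the known series and substitute for the argument.
[x^0] = 0;  [x^1] = -1;  [x^2] = 0;  [x^3] = 1/6;  [x^4] = 0.

x^3/6 - x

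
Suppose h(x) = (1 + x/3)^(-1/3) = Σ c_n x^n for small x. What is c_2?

2/81

h(0) = 1
h′(0) = -1/9
h′′(0) = 4/81
So c_2 = h′′(0)/2! = 2/81.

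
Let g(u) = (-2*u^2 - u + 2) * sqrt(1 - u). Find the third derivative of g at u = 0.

6

Distribute the polynomial across the series and collect like powers.
The coefficient of u^3 in the expansion is 1, so g′′′(0) = 3! * (1) = 6.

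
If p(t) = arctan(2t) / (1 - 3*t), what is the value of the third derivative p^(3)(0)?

92

Expand 1/(denominator) as a geometric series and multiply by the numerator's series.
From the series, [t^3] p = 46/3; multiply by 3! = 6 to get 92.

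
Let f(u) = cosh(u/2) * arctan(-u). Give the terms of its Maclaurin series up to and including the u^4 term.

Multiply the two series term by term and collect like powers.
[u^0] = 0;  [u^1] = -1;  [u^2] = 0;  [u^3] = 5/24;  [u^4] = 0.

5*u^3/24 - u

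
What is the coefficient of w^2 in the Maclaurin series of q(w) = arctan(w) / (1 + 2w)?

Write out both Maclaurin series and multiply, keeping only the needed powers.
q(0) = 0
q′(0) = 1
q′′(0) = -4

-2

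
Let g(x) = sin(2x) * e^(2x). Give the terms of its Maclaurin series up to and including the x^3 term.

Write out both Maclaurin series and multiply, keeping only the needed powers.
g(0) = 0
g′(0) = 2
g′′(0) = 8
g′′′(0) = 16

8*x^3/3 + 4*x^2 + 2*x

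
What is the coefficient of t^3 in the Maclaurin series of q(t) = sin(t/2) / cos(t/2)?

1/24

Invert the denominator's series and multiply.
[t^0] = 0;  [t^1] = 1/2;  [t^2] = 0;  [t^3] = 1/24.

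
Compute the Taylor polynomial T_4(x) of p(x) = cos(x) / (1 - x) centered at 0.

Write out both Maclaurin series and multiply, keeping only the needed powers.

13*x^4/24 + x^3/2 + x^2/2 + x + 1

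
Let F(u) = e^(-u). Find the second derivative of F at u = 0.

1

The coefficient of u^2 in the expansion is 1/2, so F′′(0) = 2! * (1/2) = 1.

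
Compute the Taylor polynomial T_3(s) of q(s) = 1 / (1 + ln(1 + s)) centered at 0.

-7*s^3/3 + 3*s^2/2 - s + 1

Write 1/(1+u) = 1 - u + u^2 - u^3 + ... and substitute the series for u.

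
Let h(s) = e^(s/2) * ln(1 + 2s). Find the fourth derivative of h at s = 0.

-69

Take the Cauchy product of the two expansions.
The coefficient of s^4 in the expansion is -23/8, so h^(4)(0) = 4! * (-23/8) = -69.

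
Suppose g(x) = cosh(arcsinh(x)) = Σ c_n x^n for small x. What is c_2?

Substitute the inner expansion into the outer series and collect powers.

1/2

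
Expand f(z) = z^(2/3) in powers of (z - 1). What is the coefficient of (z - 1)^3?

4/81

Apply the Taylor formula c_k = f^(k)(a)/k!.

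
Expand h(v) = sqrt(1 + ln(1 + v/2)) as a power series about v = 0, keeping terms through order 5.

Plug the Maclaurin series of the inner function into that of the outer and collect terms.
h(0) = 1
h′(0) = 1/4
h′′(0) = -3/16
h′′′(0) = 17/64
h^(4)(0) = -143/256
h^(5)(0) = 1609/1024
Dividing each by k! gives the coefficients c_0, ..., c_5.

1609*v^5/122880 - 143*v^4/6144 + 17*v^3/384 - 3*v^2/32 + v/4 + 1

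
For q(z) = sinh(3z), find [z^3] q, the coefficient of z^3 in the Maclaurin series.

9/2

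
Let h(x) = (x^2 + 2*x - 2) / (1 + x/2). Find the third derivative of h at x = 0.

3/2

Shift and add copies of the series according to the polynomial's terms.
From the series, [x^3] h = 1/4; multiply by 3! = 6 to get 3/2.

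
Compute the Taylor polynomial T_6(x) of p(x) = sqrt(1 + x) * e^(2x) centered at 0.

Expand each factor separately, then convolve coefficients.

1643*x^6/9216 + 1949*x^5/3840 + 449*x^4/384 + 103*x^3/48 + 23*x^2/8 + 5*x/2 + 1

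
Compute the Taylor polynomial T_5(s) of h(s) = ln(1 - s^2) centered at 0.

-s^4/2 - s^2

h(0) = 0
h′(0) = 0
h′′(0) = -2
h′′′(0) = 0
h^(4)(0) = -12
h^(5)(0) = 0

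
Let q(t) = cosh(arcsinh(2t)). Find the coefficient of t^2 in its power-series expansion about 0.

Compose series: expand the inner function first, then feed it into the outer expansion.
[t^0] = 1;  [t^1] = 0;  [t^2] = 2.

2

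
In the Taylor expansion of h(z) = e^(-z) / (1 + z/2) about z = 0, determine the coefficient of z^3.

-19/24

Multiply the two series term by term and collect like powers.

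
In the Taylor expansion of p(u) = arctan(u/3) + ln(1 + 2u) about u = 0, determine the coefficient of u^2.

-2

Expand each term separately and add.
p(0) = 0
p′(0) = 7/3
p′′(0) = -4
Then c_k = p^(k)(0)/k! gives each Taylor coefficient.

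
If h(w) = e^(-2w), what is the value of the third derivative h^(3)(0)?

From the series, [w^3] h = -4/3; multiply by 3! = 6 to get -8.

-8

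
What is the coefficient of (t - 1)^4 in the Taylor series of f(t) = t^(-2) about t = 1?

f(1) = 1
f′(1) = -2
f′′(1) = 6
f′′′(1) = -24
f^(4)(1) = 120
So c_4 = f^(4)(1)/4! = 5.

5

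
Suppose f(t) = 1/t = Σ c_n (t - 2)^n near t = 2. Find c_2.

1/8

Differentiate repeatedly and evaluate at the center.
f(2) = 1/2
f′(2) = -1/4
f′′(2) = 1/4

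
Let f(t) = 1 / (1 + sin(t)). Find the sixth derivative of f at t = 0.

Use the geometric series for the reciprocal, then substitute.
From the series, [t^6] f = 17/45; multiply by 6! = 720 to get 272.

272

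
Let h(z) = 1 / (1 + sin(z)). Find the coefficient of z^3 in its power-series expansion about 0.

Expand as Σ (-1)^k u^k with u equal to the inner function's series.
[z^0] = 1;  [z^1] = -1;  [z^2] = 1;  [z^3] = -5/6.
So c_3 = h′′′(0)/3! = -5/6.

-5/6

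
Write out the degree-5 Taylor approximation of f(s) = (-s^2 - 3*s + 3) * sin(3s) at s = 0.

423*s^5/40 + 27*s^4/2 - 33*s^3/2 - 9*s^2 + 9*s

Shift and add copies of the series according to the polynomial's terms.
f(0) = 0
f′(0) = 9
f′′(0) = -18
f′′′(0) = -99
f^(4)(0) = 324
f^(5)(0) = 1269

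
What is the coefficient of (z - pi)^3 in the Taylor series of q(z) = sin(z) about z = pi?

1/6

q(pi) = 0
q′(pi) = -1
q′′(pi) = 0
q′′′(pi) = 1
So c_3 = q′′′(pi)/3! = 1/6.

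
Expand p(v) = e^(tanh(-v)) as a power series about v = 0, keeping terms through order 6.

97*v^6/720 + v^5/40 - 7*v^4/24 + v^3/6 + v^2/2 - v + 1

Compose series: expand the inner function first, then feed it into the outer expansion.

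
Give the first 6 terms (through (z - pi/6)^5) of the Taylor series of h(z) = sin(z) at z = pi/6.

h(pi/6) = 1/2
h′(pi/6) = sqrt(3)/2
h′′(pi/6) = -1/2
h′′′(pi/6) = -sqrt(3)/2
h^(4)(pi/6) = 1/2
h^(5)(pi/6) = sqrt(3)/2
The Taylor polynomial is Σ h^(k)(pi/6)/k! · (z - pi/6)^k.

sqrt(3)*(z - pi/6)^5/240 + (z - pi/6)^4/48 - sqrt(3)*(z - pi/6)^3/12 - (z - pi/6)^2/4 + sqrt(3)*(z - pi/6)/2 + 1/2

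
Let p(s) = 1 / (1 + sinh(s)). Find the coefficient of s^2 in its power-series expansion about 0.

Use the geometric series for the reciprocal, then substitute.
p(0) = 1
p′(0) = -1
p′′(0) = 2
So c_2 = p′′(0)/2! = 1.

1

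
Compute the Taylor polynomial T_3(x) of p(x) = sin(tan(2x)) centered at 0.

4*x^3/3 + 2*x

Substitute the inner expansion into the outer series and collect powers.
p(0) = 0
p′(0) = 2
p′′(0) = 0
p′′′(0) = 8
The Taylor polynomial is Σ p^(k)(0)/k! · x^k.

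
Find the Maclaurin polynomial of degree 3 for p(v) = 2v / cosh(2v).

Write the quotient as an unknown series and match coefficients against numerator = denominator · series.
[v^0] = 0;  [v^1] = 2;  [v^2] = 0;  [v^3] = -4.

-4*v^3 + 2*v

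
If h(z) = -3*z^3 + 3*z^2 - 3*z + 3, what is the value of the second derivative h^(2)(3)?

From the series, [(z - 3)^2] h = -24; multiply by 2! = 2 to get -48.

-48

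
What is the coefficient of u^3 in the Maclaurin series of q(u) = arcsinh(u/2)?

[u^0] = 0;  [u^1] = 1/2;  [u^2] = 0;  [u^3] = -1/48.

-1/48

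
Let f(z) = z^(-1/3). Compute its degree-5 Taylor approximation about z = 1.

Use the known series and substitute for the argument.
f(1) = 1
f′(1) = -1/3
f′′(1) = 4/9
f′′′(1) = -28/27
f^(4)(1) = 280/81
f^(5)(1) = -3640/243
Then c_k = f^(k)(1)/k! gives each Taylor coefficient.

-91*(z - 1)^5/729 + 35*(z - 1)^4/243 - 14*(z - 1)^3/81 + 2*(z - 1)^2/9 - (z - 1)/3 + 1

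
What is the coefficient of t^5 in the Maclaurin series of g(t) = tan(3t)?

[t^0] = 0;  [t^1] = 3;  [t^2] = 0;  [t^3] = 9;  [t^4] = 0;  [t^5] = 162/5.

162/5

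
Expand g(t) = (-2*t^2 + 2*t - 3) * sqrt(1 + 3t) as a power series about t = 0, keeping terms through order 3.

Shift and add copies of the series according to the polynomial's terms.
g(0) = -3
g′(0) = -5/2
g′′(0) = 35/4
g′′′(0) = -495/8
Dividing each by k! gives the coefficients c_0, ..., c_3.

-165*t^3/16 + 35*t^2/8 - 5*t/2 - 3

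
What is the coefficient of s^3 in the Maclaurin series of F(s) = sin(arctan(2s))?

-4

Let u equal the inner series; expand the outer function in u and truncate.
F(0) = 0
F′(0) = 2
F′′(0) = 0
F′′′(0) = -24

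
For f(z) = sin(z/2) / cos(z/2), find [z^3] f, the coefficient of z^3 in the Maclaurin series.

1/24

Invert the denominator's series and multiply.
f(0) = 0
f′(0) = 1/2
f′′(0) = 0
f′′′(0) = 1/4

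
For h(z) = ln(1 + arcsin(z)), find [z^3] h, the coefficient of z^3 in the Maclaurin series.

1/2

Plug the Maclaurin series of the inner function into that of the outer and collect terms.
h(0) = 0
h′(0) = 1
h′′(0) = -1
h′′′(0) = 3
So c_3 = h′′′(0)/3! = 1/2.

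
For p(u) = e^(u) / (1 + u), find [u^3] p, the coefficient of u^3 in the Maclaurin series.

-1/3

Take the Cauchy product of the two expansions.
p(0) = 1
p′(0) = 0
p′′(0) = 1
p′′′(0) = -2
The Taylor polynomial is Σ p^(k)(0)/k! · u^k.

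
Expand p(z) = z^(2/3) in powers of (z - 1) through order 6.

-91*(z - 1)^6/6561 + 14*(z - 1)^5/729 - 7*(z - 1)^4/243 + 4*(z - 1)^3/81 - (z - 1)^2/9 + 2*(z - 1)/3 + 1

[(z - 1)^0] = 1;  [(z - 1)^1] = 2/3;  [(z - 1)^2] = -1/9;  [(z - 1)^3] = 4/81;  [(z - 1)^4] = -7/243;  [(z - 1)^5] = 14/729;  [(z - 1)^6] = -91/6561.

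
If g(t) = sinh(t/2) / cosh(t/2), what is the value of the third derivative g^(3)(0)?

Divide the numerator series by the denominator series (power-series long division).
The coefficient of t^3 in the expansion is -1/24, so g′′′(0) = 3! * (-1/24) = -1/4.

-1/4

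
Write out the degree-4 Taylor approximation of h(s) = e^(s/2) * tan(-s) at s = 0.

Take the Cauchy product of the two expansions.
h(0) = 0
h′(0) = -1
h′′(0) = -1
h′′′(0) = -11/4
h^(4)(0) = -9/2
Dividing each by k! gives the coefficients c_0, ..., c_4.

-3*s^4/16 - 11*s^3/24 - s^2/2 - s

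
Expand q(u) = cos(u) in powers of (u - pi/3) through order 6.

-(u - pi/3)^6/1440 - sqrt(3)*(u - pi/3)^5/240 + (u - pi/3)^4/48 + sqrt(3)*(u - pi/3)^3/12 - (u - pi/3)^2/4 - sqrt(3)*(u - pi/3)/2 + 1/2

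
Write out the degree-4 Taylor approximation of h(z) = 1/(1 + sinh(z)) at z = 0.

Let u equal the inner series; expand the outer function in u and truncate.

4*z^4/3 - 7*z^3/6 + z^2 - z + 1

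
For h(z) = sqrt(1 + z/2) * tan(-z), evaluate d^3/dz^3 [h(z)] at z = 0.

Write out both Maclaurin series and multiply, keeping only the needed powers.
From the series, [z^3] h = -29/96; multiply by 3! = 6 to get -29/16.

-29/16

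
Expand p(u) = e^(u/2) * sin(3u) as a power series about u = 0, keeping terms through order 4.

Write out both Maclaurin series and multiply, keeping only the needed powers.
[u^0] = 0;  [u^1] = 3;  [u^2] = 3/2;  [u^3] = -33/8;  [u^4] = -35/16.

-35*u^4/16 - 33*u^3/8 + 3*u^2/2 + 3*u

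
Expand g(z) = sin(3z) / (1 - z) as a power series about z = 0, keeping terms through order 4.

-3*z^4/2 - 3*z^3/2 + 3*z^2 + 3*z

Multiply the two series term by term and collect like powers.
[z^0] = 0;  [z^1] = 3;  [z^2] = 3;  [z^3] = -3/2;  [z^4] = -3/2.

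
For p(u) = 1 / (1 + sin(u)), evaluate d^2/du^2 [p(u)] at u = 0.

Expand as Σ (-1)^k u^k with u equal to the inner function's series.
From the series, [u^2] p = 1; multiply by 2! = 2 to get 2.

2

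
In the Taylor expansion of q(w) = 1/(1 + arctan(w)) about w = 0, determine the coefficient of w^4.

Compose series: expand the inner function first, then feed it into the outer expansion.
So c_4 = q^(4)(0)/4! = 1/3.

1/3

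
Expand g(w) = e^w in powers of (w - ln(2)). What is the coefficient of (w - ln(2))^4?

1/12

Compute the successive derivatives at the expansion point and divide by k!.
g(ln(2)) = 2
g′(ln(2)) = 2
g′′(ln(2)) = 2
g′′′(ln(2)) = 2
g^(4)(ln(2)) = 2
So c_4 = g^(4)(ln(2))/4! = 1/12.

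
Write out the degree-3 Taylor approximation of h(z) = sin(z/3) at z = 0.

[z^0] = 0;  [z^1] = 1/3;  [z^2] = 0;  [z^3] = -1/162.

-z^3/162 + z/3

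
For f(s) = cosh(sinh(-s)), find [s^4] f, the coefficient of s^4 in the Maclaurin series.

5/24

Substitute the inner expansion into the outer series and collect powers.
So c_4 = f^(4)(0)/4! = 5/24.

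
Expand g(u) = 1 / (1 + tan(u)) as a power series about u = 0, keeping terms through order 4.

5*u^4/3 - 4*u^3/3 + u^2 - u + 1

Use the geometric series for the reciprocal, then substitute.
[u^0] = 1;  [u^1] = -1;  [u^2] = 1;  [u^3] = -4/3;  [u^4] = 5/3.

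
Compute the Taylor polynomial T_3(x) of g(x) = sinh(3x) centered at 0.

9*x^3/2 + 3*x

Use the known series and substitute for the argument.
[x^0] = 0;  [x^1] = 3;  [x^2] = 0;  [x^3] = 9/2.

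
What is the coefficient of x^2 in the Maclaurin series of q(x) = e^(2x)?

[x^0] = 1;  [x^1] = 2;  [x^2] = 2.

2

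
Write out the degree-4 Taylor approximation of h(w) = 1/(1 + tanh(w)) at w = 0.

w^4/3 - 2*w^3/3 + w^2 - w + 1

Compose series: expand the inner function first, then feed it into the outer expansion.
[w^0] = 1;  [w^1] = -1;  [w^2] = 1;  [w^3] = -2/3;  [w^4] = 1/3.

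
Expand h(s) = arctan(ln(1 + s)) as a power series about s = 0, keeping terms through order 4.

Let u equal the inner series; expand the outer function in u and truncate.
h(0) = 0
h′(0) = 1
h′′(0) = -1
h′′′(0) = 0
h^(4)(0) = 6
The Taylor polynomial is Σ h^(k)(0)/k! · s^k.

s^4/4 - s^2/2 + s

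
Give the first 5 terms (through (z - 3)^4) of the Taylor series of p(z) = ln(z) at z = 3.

Use the known series and substitute for the argument.

-(z - 3)^4/324 + (z - 3)^3/81 - (z - 3)^2/18 + (z - 3)/3 + ln(3)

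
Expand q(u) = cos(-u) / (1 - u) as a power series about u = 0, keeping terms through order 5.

Multiply the two series term by term and collect like powers.

13*u^5/24 + 13*u^4/24 + u^3/2 + u^2/2 + u + 1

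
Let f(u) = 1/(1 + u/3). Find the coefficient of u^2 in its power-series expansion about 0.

[u^0] = 1;  [u^1] = -1/3;  [u^2] = 1/9.

1/9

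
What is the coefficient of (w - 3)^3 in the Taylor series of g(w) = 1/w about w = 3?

-1/81

g(3) = 1/3
g′(3) = -1/9
g′′(3) = 2/27
g′′′(3) = -2/27
So c_3 = g′′′(3)/3! = -1/81.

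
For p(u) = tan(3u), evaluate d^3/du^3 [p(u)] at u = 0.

The coefficient of u^3 in the expansion is 9, so p′′′(0) = 3! * (9) = 54.

54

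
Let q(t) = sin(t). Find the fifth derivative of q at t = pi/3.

The coefficient of (t - pi/3)^5 in the expansion is 1/240, so q^(5)(pi/3) = 5! * (1/240) = 1/2.

1/2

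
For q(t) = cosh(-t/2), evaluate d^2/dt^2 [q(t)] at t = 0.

The coefficient of t^2 in the expansion is 1/8, so q′′(0) = 2! * (1/8) = 1/4.

1/4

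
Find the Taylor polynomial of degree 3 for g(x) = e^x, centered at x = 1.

e*(x - 1)^3/6 + e*(x - 1)^2/2 + e*(x - 1) + e

g(1) = e
g′(1) = e
g′′(1) = e
g′′′(1) = e
Then c_k = g^(k)(1)/k! gives each Taylor coefficient.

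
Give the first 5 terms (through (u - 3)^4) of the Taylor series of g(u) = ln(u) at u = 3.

Differentiate repeatedly and evaluate at the center.

-(u - 3)^4/324 + (u - 3)^3/81 - (u - 3)^2/18 + (u - 3)/3 + ln(3)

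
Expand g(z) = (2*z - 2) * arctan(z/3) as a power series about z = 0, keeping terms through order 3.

Distribute the polynomial across the series and collect like powers.
g(0) = 0
g′(0) = -2/3
g′′(0) = 4/3
g′′′(0) = 4/27

2*z^3/81 + 2*z^2/3 - 2*z/3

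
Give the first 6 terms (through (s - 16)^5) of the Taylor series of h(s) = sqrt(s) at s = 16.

7*(s - 16)^5/67108864 - 5*(s - 16)^4/2097152 + (s - 16)^3/16384 - (s - 16)^2/512 + (s - 16)/8 + 4

h(16) = 4
h′(16) = 1/8
h′′(16) = -1/256
h′′′(16) = 3/8192
h^(4)(16) = -15/262144
h^(5)(16) = 105/8388608
Then c_k = h^(k)(16)/k! gives each Taylor coefficient.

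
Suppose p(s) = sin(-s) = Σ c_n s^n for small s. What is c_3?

1/6

Apply the Taylor formula c_k = f^(k)(a)/k!.
So c_3 = p′′′(0)/3! = 1/6.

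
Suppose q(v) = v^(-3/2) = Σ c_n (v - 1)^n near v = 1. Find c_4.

q(1) = 1
q′(1) = -3/2
q′′(1) = 15/4
q′′′(1) = -105/8
q^(4)(1) = 945/16
So c_4 = q^(4)(1)/4! = 315/128.

315/128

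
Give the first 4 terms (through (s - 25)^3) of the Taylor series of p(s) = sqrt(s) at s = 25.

(s - 25)^3/50000 - (s - 25)^2/1000 + (s - 25)/10 + 5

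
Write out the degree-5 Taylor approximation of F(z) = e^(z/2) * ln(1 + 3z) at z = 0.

Multiply the two series term by term and collect like powers.
[z^0] = 0;  [z^1] = 3;  [z^2] = -3;  [z^3] = 57/8;  [z^4] = -65/4;  [z^5] = 25289/640.

25289*z^5/640 - 65*z^4/4 + 57*z^3/8 - 3*z^2 + 3*z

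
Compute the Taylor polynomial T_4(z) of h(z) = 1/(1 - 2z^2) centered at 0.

4*z^4 + 2*z^2 + 1

h(0) = 1
h′(0) = 0
h′′(0) = 4
h′′′(0) = 0
h^(4)(0) = 96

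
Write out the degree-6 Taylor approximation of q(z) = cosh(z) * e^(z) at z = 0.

2*z^6/45 + 2*z^5/15 + z^4/3 + 2*z^3/3 + z^2 + z + 1

Take the Cauchy product of the two expansions.
q(0) = 1
q′(0) = 1
q′′(0) = 2
q′′′(0) = 4
q^(4)(0) = 8
q^(5)(0) = 16
q^(6)(0) = 32
The Taylor polynomial is Σ q^(k)(0)/k! · z^k.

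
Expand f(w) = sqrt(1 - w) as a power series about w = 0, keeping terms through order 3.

-w^3/16 - w^2/8 - w/2 + 1

f(0) = 1
f′(0) = -1/2
f′′(0) = -1/4
f′′′(0) = -3/8
Then c_k = f^(k)(0)/k! gives each Taylor coefficient.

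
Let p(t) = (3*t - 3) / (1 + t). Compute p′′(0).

-12

Multiply each power in the prefactor through the base expansion.
From the series, [t^2] p = -6; multiply by 2! = 2 to get -12.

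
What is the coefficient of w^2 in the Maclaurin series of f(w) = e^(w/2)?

f(0) = 1
f′(0) = 1/2
f′′(0) = 1/4

1/8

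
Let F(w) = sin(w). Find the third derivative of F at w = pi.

1

Apply the Taylor formula c_k = f^(k)(a)/k!.
The coefficient of (w - pi)^3 in the expansion is 1/6, so F′′′(pi) = 3! * (1/6) = 1.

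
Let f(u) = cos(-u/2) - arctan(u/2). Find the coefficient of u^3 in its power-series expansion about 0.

1/24

Combine the two series term by term.
f(0) = 1
f′(0) = -1/2
f′′(0) = -1/4
f′′′(0) = 1/4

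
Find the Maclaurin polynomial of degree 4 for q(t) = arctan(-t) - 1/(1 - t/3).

-t^4/81 + 8*t^3/27 - t^2/9 - 4*t/3 - 1

Combine the two series term by term.
q(0) = -1
q′(0) = -4/3
q′′(0) = -2/9
q′′′(0) = 16/9
q^(4)(0) = -8/27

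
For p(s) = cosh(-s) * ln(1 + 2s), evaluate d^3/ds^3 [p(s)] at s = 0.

Expand each factor separately, then convolve coefficients.
From the series, [s^3] p = 11/3; multiply by 3! = 6 to get 22.

22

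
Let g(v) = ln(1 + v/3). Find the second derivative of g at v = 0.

-1/9

The coefficient of v^2 in the expansion is -1/18, so g′′(0) = 2! * (-1/18) = -1/9.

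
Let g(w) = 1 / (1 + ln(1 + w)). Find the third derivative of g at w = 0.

-14

Use the geometric series for the reciprocal, then substitute.
From the series, [w^3] g = -7/3; multiply by 3! = 6 to get -14.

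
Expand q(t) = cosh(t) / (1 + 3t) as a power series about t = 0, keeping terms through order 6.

554311*t^6/720 - 2053*t^5/8 + 2053*t^4/24 - 57*t^3/2 + 19*t^2/2 - 3*t + 1

Write out both Maclaurin series and multiply, keeping only the needed powers.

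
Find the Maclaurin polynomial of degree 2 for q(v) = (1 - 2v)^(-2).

Apply the Taylor formula c_k = f^(k)(a)/k!.
q(0) = 1
q′(0) = 4
q′′(0) = 24
Dividing each by k! gives the coefficients c_0, ..., c_2.

12*v^2 + 4*v + 1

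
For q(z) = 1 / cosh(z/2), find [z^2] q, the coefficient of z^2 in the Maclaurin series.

Invert the denominator's series and multiply.
q(0) = 1
q′(0) = 0
q′′(0) = -1/4
The Taylor polynomial is Σ q^(k)(0)/k! · z^k.

-1/8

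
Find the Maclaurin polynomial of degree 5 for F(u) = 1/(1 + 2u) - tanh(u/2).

Expand each term separately and add.
F(0) = 1
F′(0) = -5/2
F′′(0) = 8
F′′′(0) = -191/4
F^(4)(0) = 384
F^(5)(0) = -7681/2

-7681*u^5/240 + 16*u^4 - 191*u^3/24 + 4*u^2 - 5*u/2 + 1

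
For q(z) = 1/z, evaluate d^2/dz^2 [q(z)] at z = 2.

Compute the successive derivatives at the expansion point and divide by k!.
From the series, [(z - 2)^2] q = 1/8; multiply by 2! = 2 to get 1/4.

1/4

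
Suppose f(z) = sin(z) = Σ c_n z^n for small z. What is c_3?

-1/6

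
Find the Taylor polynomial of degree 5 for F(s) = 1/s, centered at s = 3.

-(s - 3)^5/729 + (s - 3)^4/243 - (s - 3)^3/81 + (s - 3)^2/27 - (s - 3)/9 + 1/3

Apply the Taylor formula c_k = f^(k)(a)/k!.
[(s - 3)^0] = 1/3;  [(s - 3)^1] = -1/9;  [(s - 3)^2] = 1/27;  [(s - 3)^3] = -1/81;  [(s - 3)^4] = 1/243;  [(s - 3)^5] = -1/729.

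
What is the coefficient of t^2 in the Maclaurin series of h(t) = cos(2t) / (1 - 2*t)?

2

Use 1/(1 - r) = Σ r^k on the denominator, then take the Cauchy product.
[t^0] = 1;  [t^1] = 2;  [t^2] = 2.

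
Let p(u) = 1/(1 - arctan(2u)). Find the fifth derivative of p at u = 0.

Plug the Maclaurin series of the inner function into that of the outer and collect terms.
The coefficient of u^5 in the expansion is 32/5, so p^(5)(0) = 5! * (32/5) = 768.

768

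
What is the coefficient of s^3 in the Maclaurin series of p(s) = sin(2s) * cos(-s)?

-7/3

Multiply the two series term by term and collect like powers.
[s^0] = 0;  [s^1] = 2;  [s^2] = 0;  [s^3] = -7/3.
So c_3 = p′′′(0)/3! = -7/3.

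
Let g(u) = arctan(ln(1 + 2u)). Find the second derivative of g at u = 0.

Let u equal the inner series; expand the outer function in u and truncate.
The coefficient of u^2 in the expansion is -2, so g′′(0) = 2! * (-2) = -4.

-4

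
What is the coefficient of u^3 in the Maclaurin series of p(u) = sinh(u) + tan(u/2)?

Combine the two series term by term.
p(0) = 0
p′(0) = 3/2
p′′(0) = 0
p′′′(0) = 5/4
The Taylor polynomial is Σ p^(k)(0)/k! · u^k.

5/24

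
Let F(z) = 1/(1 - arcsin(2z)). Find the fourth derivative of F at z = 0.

Plug the Maclaurin series of the inner function into that of the outer and collect terms.
The coefficient of z^4 in the expansion is 64/3, so F^(4)(0) = 4! * (64/3) = 512.

512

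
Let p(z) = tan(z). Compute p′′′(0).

2

The coefficient of z^3 in the expansion is 1/3, so p′′′(0) = 3! * (1/3) = 2.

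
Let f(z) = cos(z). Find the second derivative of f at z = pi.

1

From the series, [(z - pi)^2] f = 1/2; multiply by 2! = 2 to get 1.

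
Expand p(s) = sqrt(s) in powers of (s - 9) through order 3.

[(s - 9)^0] = 3;  [(s - 9)^1] = 1/6;  [(s - 9)^2] = -1/216;  [(s - 9)^3] = 1/3888.

(s - 9)^3/3888 - (s - 9)^2/216 + (s - 9)/6 + 3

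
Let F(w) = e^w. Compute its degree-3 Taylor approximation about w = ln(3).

[(w - ln(3))^0] = 3;  [(w - ln(3))^1] = 3;  [(w - ln(3))^2] = 3/2;  [(w - ln(3))^3] = 1/2.

(w - ln(3))^3/2 + 3*(w - ln(3))^2/2 + 3*(w - ln(3)) + 3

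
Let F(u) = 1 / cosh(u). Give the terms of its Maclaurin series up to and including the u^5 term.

5*u^4/24 - u^2/2 + 1

Write the quotient as an unknown series and match coefficients against numerator = denominator · series.
[u^0] = 1;  [u^1] = 0;  [u^2] = -1/2;  [u^3] = 0;  [u^4] = 5/24;  [u^5] = 0.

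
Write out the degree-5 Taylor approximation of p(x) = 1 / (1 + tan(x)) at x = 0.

-32*x^5/15 + 5*x^4/3 - 4*x^3/3 + x^2 - x + 1

Use the geometric series for the reciprocal, then substitute.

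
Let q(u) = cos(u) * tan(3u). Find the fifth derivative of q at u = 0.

3363

Expand each factor separately, then convolve coefficients.
The coefficient of u^5 in the expansion is 1121/40, so q^(5)(0) = 5! * (1121/40) = 3363.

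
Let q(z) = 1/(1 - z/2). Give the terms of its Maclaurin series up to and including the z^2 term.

q(0) = 1
q′(0) = 1/2
q′′(0) = 1/2
Dividing each by k! gives the coefficients c_0, ..., c_2.

z^2/4 + z/2 + 1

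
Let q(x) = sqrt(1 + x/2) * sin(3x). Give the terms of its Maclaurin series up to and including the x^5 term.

Multiply the two series term by term and collect like powers.
[x^0] = 0;  [x^1] = 3;  [x^2] = 3/4;  [x^3] = -147/32;  [x^4] = -141/128;  [x^5] = 22101/10240.

22101*x^5/10240 - 141*x^4/128 - 147*x^3/32 + 3*x^2/4 + 3*x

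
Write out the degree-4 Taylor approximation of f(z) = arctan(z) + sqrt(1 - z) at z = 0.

Expand each term separately and add.

-5*z^4/128 - 19*z^3/48 - z^2/8 + z/2 + 1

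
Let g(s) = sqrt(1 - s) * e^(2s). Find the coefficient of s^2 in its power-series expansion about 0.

7/8

Expand each factor separately, then convolve coefficients.
So c_2 = g′′(0)/2! = 7/8.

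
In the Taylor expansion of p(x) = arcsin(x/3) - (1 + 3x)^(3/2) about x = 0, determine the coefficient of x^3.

Add the two expansions coefficient-wise.
p(0) = -1
p′(0) = -25/6
p′′(0) = -27/4
p′′′(0) = 2195/216

2195/1296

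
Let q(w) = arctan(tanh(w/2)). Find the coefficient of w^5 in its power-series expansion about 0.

1/48

Let u equal the inner series; expand the outer function in u and truncate.
q(0) = 0
q′(0) = 1/2
q′′(0) = 0
q′′′(0) = -1/2
q^(4)(0) = 0
q^(5)(0) = 5/2
So c_5 = q^(5)(0)/5! = 1/48.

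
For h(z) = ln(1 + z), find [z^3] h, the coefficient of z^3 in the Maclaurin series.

1/3

Differentiate repeatedly and evaluate at the center.
[z^0] = 0;  [z^1] = 1;  [z^2] = -1/2;  [z^3] = 1/3.
So c_3 = h′′′(0)/3! = 1/3.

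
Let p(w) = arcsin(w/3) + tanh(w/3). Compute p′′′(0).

-1/27

Add the two expansions coefficient-wise.
From the series, [w^3] p = -1/162; multiply by 3! = 6 to get -1/27.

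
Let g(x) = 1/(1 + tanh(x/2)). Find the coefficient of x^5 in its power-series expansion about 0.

-1/240

Let u equal the inner series; expand the outer function in u and truncate.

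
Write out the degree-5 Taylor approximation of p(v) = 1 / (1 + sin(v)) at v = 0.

-61*v^5/120 + 2*v^4/3 - 5*v^3/6 + v^2 - v + 1

Write 1/(1+u) = 1 - u + u^2 - u^3 + ... and substitute the series for u.
p(0) = 1
p′(0) = -1
p′′(0) = 2
p′′′(0) = -5
p^(4)(0) = 16
p^(5)(0) = -61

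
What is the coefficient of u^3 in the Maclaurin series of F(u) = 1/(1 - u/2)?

1/8

Use the known series and substitute for the argument.
F(0) = 1
F′(0) = 1/2
F′′(0) = 1/2
F′′′(0) = 3/4
The Taylor polynomial is Σ F^(k)(0)/k! · u^k.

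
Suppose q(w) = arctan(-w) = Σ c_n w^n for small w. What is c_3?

1/3

q(0) = 0
q′(0) = -1
q′′(0) = 0
q′′′(0) = 2
So c_3 = q′′′(0)/3! = 1/3.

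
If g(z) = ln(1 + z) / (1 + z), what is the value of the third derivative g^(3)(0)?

Expand each factor separately, then convolve coefficients.
The coefficient of z^3 in the expansion is 11/6, so g′′′(0) = 3! * (11/6) = 11.

11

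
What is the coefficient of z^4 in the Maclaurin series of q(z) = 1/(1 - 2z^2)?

4

q(0) = 1
q′(0) = 0
q′′(0) = 4
q′′′(0) = 0
q^(4)(0) = 96
So c_4 = q^(4)(0)/4! = 4.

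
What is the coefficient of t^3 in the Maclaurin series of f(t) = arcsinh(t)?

-1/6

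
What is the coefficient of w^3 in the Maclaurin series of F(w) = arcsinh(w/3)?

-1/162

Differentiate repeatedly and evaluate at the center.
F(0) = 0
F′(0) = 1/3
F′′(0) = 0
F′′′(0) = -1/27
So c_3 = F′′′(0)/3! = -1/162.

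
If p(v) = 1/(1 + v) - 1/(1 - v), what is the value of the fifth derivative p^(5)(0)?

-240

Expand each term separately and add.
The coefficient of v^5 in the expansion is -2, so p^(5)(0) = 5! * (-2) = -240.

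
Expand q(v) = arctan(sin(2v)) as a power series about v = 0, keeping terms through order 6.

12*v^5 - 4*v^3 + 2*v

Compose series: expand the inner function first, then feed it into the outer expansion.
q(0) = 0
q′(0) = 2
q′′(0) = 0
q′′′(0) = -24
q^(4)(0) = 0
q^(5)(0) = 1440
q^(6)(0) = 0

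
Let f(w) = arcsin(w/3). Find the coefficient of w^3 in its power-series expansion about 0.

1/162

Differentiate repeatedly and evaluate at the center.
f(0) = 0
f′(0) = 1/3
f′′(0) = 0
f′′′(0) = 1/27
The Taylor polynomial is Σ f^(k)(0)/k! · w^k.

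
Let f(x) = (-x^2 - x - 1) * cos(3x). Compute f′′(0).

7

Multiply each power in the prefactor through the base expansion.
From the series, [x^2] f = 7/2; multiply by 2! = 2 to get 7.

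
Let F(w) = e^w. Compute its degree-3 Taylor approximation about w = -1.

(w + 1)^3*e^(-1)/6 + (w + 1)^2*e^(-1)/2 + (w + 1)*e^(-1) + e^(-1)

F(-1) = e^(-1)
F′(-1) = e^(-1)
F′′(-1) = e^(-1)
F′′′(-1) = e^(-1)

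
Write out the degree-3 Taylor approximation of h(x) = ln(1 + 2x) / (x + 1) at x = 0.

Use 1/(1 - r) = Σ r^k on the denominator, then take the Cauchy product.
h(0) = 0
h′(0) = 2
h′′(0) = -8
h′′′(0) = 40

20*x^3/3 - 4*x^2 + 2*x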